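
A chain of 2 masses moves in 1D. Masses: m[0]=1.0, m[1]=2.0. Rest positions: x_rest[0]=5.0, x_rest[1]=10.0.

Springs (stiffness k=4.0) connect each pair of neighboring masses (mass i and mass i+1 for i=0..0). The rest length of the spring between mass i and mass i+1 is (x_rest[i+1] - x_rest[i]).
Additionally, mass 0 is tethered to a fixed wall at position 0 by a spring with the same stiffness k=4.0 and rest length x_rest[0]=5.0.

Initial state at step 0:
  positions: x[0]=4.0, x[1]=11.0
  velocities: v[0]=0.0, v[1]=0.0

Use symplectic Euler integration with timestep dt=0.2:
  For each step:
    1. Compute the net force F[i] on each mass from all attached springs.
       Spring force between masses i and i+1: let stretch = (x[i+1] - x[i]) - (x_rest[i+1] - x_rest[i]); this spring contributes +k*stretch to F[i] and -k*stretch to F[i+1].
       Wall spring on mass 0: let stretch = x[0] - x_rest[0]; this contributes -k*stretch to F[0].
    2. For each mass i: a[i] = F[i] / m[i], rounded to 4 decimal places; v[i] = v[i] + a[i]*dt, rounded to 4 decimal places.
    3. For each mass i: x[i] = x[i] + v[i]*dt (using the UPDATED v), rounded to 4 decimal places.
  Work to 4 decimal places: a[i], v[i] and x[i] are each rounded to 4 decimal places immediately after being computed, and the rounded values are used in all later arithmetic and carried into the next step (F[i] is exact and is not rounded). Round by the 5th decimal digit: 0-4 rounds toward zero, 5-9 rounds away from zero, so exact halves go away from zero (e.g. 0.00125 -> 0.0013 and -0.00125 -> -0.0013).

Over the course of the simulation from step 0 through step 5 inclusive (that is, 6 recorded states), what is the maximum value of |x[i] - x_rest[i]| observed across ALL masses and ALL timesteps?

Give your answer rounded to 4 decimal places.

Step 0: x=[4.0000 11.0000] v=[0.0000 0.0000]
Step 1: x=[4.4800 10.8400] v=[2.4000 -0.8000]
Step 2: x=[5.2608 10.5712] v=[3.9040 -1.3440]
Step 3: x=[6.0495 10.2776] v=[3.9437 -1.4682]
Step 4: x=[6.5468 10.0457] v=[2.4866 -1.1594]
Step 5: x=[6.5565 9.9339] v=[0.0483 -0.5590]
Max displacement = 1.5565

Answer: 1.5565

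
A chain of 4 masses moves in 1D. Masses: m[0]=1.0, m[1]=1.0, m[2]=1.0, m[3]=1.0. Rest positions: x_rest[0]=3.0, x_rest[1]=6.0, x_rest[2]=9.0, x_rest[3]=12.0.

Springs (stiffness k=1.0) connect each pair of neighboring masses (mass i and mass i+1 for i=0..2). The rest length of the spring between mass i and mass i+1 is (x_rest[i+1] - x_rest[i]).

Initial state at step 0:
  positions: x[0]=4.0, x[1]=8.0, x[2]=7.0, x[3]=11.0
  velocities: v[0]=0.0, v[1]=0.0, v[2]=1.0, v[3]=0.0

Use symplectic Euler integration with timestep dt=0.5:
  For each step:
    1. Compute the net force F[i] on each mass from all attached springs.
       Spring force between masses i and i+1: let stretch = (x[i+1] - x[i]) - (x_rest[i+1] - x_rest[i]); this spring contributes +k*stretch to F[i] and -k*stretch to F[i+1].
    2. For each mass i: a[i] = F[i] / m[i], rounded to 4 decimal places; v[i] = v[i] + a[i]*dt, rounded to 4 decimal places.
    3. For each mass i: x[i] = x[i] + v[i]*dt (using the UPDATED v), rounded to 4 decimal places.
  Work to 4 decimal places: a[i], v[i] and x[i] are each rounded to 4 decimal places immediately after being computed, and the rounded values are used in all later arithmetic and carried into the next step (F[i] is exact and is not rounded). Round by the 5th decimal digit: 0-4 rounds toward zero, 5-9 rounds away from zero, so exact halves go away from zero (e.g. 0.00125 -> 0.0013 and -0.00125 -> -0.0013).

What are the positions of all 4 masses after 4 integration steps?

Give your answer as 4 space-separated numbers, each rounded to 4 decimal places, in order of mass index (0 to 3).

Answer: 3.1328 5.9298 10.1641 12.7735

Derivation:
Step 0: x=[4.0000 8.0000 7.0000 11.0000] v=[0.0000 0.0000 1.0000 0.0000]
Step 1: x=[4.2500 6.7500 8.7500 10.7500] v=[0.5000 -2.5000 3.5000 -0.5000]
Step 2: x=[4.3750 5.3750 10.5000 10.7500] v=[0.2500 -2.7500 3.5000 0.0000]
Step 3: x=[4.0000 5.0313 11.0313 11.4375] v=[-0.7500 -0.6875 1.0625 1.3750]
Step 4: x=[3.1328 5.9298 10.1641 12.7735] v=[-1.7344 1.7969 -1.7344 2.6719]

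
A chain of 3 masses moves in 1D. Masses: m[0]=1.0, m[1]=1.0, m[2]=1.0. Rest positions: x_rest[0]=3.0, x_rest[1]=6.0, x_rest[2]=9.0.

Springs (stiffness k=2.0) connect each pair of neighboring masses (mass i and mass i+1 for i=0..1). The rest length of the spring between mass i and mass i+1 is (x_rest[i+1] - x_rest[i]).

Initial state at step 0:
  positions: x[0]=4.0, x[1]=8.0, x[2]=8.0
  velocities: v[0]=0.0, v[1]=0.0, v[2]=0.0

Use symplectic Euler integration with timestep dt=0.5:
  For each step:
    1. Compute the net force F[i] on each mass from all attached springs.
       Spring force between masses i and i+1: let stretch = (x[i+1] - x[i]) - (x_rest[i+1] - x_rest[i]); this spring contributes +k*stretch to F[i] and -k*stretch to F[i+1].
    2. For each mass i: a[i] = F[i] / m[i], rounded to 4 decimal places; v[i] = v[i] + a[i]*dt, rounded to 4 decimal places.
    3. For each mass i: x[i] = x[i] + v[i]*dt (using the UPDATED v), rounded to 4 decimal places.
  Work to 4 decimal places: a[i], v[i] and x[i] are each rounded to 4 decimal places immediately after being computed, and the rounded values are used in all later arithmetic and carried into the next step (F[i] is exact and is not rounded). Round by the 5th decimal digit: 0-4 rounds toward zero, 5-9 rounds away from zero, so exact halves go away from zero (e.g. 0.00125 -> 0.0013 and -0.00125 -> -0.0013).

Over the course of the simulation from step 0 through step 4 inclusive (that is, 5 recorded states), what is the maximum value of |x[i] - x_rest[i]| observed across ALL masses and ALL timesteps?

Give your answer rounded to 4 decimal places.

Step 0: x=[4.0000 8.0000 8.0000] v=[0.0000 0.0000 0.0000]
Step 1: x=[4.5000 6.0000 9.5000] v=[1.0000 -4.0000 3.0000]
Step 2: x=[4.2500 5.0000 10.7500] v=[-0.5000 -2.0000 2.5000]
Step 3: x=[2.8750 6.5000 10.6250] v=[-2.7500 3.0000 -0.2500]
Step 4: x=[1.8125 8.2500 9.9375] v=[-2.1250 3.5000 -1.3750]
Max displacement = 2.2500

Answer: 2.2500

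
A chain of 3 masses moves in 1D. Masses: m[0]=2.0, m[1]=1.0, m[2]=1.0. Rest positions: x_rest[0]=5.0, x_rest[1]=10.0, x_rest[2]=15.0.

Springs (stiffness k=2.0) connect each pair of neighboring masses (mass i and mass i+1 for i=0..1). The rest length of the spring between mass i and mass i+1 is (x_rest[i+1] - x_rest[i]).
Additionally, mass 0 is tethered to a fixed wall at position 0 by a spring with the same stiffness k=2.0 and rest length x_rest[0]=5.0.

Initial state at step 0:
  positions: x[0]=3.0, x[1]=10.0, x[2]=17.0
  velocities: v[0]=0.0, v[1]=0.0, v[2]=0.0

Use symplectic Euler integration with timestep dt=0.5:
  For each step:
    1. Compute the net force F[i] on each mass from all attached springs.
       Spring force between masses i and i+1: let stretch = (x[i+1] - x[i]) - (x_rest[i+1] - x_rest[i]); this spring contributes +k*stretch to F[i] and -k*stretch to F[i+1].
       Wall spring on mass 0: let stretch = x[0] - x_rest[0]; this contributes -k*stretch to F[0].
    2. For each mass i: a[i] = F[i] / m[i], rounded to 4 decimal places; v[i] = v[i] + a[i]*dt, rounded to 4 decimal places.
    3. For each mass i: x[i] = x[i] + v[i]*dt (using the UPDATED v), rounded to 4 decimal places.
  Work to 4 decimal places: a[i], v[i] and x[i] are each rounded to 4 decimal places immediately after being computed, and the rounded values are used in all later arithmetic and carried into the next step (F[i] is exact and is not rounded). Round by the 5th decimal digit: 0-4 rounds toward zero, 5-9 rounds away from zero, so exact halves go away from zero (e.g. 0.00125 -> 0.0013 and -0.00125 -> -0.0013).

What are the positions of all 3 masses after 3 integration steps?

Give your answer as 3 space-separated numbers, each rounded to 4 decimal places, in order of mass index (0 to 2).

Step 0: x=[3.0000 10.0000 17.0000] v=[0.0000 0.0000 0.0000]
Step 1: x=[4.0000 10.0000 16.0000] v=[2.0000 0.0000 -2.0000]
Step 2: x=[5.5000 10.0000 14.5000] v=[3.0000 0.0000 -3.0000]
Step 3: x=[6.7500 10.0000 13.2500] v=[2.5000 0.0000 -2.5000]

Answer: 6.7500 10.0000 13.2500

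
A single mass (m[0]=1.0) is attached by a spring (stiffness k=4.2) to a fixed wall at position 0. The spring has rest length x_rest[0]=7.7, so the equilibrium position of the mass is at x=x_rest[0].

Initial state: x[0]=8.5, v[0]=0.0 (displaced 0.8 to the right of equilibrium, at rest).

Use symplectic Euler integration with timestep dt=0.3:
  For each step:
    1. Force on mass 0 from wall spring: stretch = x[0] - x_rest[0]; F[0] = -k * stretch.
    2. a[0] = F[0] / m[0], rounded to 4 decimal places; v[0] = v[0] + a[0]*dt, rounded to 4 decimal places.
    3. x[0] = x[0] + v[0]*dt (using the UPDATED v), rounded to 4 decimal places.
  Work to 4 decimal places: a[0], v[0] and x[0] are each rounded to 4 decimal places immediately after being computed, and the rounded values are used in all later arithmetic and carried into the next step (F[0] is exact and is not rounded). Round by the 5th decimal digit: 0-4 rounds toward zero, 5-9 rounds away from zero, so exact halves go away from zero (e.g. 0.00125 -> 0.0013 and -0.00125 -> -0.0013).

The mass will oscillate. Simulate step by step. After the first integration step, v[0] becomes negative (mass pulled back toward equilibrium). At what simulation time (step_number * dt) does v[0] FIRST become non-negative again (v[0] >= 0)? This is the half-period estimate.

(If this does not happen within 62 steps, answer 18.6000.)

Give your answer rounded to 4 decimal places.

Step 0: x=[8.5000] v=[0.0000]
Step 1: x=[8.1976] v=[-1.0080]
Step 2: x=[7.7071] v=[-1.6350]
Step 3: x=[7.2139] v=[-1.6439]
Step 4: x=[6.9045] v=[-1.0314]
Step 5: x=[6.8958] v=[-0.0291]
Step 6: x=[7.1911] v=[0.9842]
First v>=0 after going negative at step 6, time=1.8000

Answer: 1.8000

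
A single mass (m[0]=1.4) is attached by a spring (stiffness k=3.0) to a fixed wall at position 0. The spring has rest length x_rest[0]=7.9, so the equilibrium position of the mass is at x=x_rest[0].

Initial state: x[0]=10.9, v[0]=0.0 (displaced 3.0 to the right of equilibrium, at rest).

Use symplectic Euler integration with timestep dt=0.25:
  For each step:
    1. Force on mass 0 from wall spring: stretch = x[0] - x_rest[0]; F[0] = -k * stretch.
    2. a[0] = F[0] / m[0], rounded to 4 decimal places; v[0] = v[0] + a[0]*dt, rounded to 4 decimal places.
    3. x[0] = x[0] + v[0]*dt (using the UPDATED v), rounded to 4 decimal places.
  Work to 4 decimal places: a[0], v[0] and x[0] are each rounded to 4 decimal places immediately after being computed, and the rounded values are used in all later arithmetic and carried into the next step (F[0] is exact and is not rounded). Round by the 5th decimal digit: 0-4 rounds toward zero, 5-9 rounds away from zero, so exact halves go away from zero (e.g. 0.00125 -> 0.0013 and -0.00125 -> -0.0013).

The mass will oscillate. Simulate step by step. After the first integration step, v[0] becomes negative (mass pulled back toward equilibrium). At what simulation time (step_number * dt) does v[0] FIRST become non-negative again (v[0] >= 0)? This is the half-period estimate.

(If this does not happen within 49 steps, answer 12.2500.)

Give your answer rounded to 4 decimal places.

Step 0: x=[10.9000] v=[0.0000]
Step 1: x=[10.4982] v=[-1.6072]
Step 2: x=[9.7484] v=[-2.9991]
Step 3: x=[8.7511] v=[-3.9893]
Step 4: x=[7.6398] v=[-4.4453]
Step 5: x=[6.5633] v=[-4.3059]
Step 6: x=[5.6659] v=[-3.5898]
Step 7: x=[5.0677] v=[-2.3930]
Step 8: x=[4.8488] v=[-0.8757]
Step 9: x=[5.0385] v=[0.7589]
First v>=0 after going negative at step 9, time=2.2500

Answer: 2.2500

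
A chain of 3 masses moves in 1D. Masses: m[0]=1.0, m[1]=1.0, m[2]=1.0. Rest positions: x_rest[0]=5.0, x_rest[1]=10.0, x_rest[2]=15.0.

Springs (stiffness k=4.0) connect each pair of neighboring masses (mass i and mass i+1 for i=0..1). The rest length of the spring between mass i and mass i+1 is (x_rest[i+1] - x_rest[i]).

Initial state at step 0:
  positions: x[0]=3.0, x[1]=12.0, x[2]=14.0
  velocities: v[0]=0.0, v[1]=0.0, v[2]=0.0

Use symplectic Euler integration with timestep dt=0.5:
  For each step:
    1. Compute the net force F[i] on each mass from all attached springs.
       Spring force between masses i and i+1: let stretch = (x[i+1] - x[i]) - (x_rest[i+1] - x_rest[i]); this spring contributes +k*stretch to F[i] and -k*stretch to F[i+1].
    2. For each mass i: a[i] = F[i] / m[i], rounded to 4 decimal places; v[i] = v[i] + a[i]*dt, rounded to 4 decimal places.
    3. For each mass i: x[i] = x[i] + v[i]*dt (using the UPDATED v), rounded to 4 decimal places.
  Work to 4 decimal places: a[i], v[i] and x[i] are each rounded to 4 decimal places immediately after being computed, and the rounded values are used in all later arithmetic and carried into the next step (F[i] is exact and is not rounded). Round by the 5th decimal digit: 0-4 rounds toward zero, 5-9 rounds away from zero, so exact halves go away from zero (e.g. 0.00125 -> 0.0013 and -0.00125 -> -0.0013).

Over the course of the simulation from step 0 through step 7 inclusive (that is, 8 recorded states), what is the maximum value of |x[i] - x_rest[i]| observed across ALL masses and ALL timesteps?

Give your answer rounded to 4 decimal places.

Step 0: x=[3.0000 12.0000 14.0000] v=[0.0000 0.0000 0.0000]
Step 1: x=[7.0000 5.0000 17.0000] v=[8.0000 -14.0000 6.0000]
Step 2: x=[4.0000 12.0000 13.0000] v=[-6.0000 14.0000 -8.0000]
Step 3: x=[4.0000 12.0000 13.0000] v=[0.0000 0.0000 0.0000]
Step 4: x=[7.0000 5.0000 17.0000] v=[6.0000 -14.0000 8.0000]
Step 5: x=[3.0000 12.0000 14.0000] v=[-8.0000 14.0000 -6.0000]
Step 6: x=[3.0000 12.0000 14.0000] v=[0.0000 0.0000 0.0000]
Step 7: x=[7.0000 5.0000 17.0000] v=[8.0000 -14.0000 6.0000]
Max displacement = 5.0000

Answer: 5.0000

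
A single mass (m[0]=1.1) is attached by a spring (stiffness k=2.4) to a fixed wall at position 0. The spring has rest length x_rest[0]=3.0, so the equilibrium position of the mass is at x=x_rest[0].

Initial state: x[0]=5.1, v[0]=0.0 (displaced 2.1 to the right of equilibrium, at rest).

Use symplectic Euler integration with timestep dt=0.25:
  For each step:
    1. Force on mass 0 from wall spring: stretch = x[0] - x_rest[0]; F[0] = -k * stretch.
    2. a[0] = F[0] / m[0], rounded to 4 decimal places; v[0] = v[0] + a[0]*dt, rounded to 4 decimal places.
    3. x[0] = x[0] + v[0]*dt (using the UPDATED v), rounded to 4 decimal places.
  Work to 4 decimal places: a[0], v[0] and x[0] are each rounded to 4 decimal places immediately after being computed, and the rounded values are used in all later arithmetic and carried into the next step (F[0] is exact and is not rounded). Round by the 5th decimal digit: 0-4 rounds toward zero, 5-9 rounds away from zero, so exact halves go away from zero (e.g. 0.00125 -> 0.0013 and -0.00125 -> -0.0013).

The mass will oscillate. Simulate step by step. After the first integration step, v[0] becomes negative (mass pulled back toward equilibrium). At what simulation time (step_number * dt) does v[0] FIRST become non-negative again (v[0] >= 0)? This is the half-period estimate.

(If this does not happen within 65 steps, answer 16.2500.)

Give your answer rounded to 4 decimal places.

Step 0: x=[5.1000] v=[0.0000]
Step 1: x=[4.8136] v=[-1.1455]
Step 2: x=[4.2799] v=[-2.1347]
Step 3: x=[3.5717] v=[-2.8328]
Step 4: x=[2.7856] v=[-3.1446]
Step 5: x=[2.0287] v=[-3.0277]
Step 6: x=[1.4042] v=[-2.4979]
Step 7: x=[0.9973] v=[-1.6275]
Step 8: x=[0.8635] v=[-0.5351]
Step 9: x=[1.0211] v=[0.6303]
First v>=0 after going negative at step 9, time=2.2500

Answer: 2.2500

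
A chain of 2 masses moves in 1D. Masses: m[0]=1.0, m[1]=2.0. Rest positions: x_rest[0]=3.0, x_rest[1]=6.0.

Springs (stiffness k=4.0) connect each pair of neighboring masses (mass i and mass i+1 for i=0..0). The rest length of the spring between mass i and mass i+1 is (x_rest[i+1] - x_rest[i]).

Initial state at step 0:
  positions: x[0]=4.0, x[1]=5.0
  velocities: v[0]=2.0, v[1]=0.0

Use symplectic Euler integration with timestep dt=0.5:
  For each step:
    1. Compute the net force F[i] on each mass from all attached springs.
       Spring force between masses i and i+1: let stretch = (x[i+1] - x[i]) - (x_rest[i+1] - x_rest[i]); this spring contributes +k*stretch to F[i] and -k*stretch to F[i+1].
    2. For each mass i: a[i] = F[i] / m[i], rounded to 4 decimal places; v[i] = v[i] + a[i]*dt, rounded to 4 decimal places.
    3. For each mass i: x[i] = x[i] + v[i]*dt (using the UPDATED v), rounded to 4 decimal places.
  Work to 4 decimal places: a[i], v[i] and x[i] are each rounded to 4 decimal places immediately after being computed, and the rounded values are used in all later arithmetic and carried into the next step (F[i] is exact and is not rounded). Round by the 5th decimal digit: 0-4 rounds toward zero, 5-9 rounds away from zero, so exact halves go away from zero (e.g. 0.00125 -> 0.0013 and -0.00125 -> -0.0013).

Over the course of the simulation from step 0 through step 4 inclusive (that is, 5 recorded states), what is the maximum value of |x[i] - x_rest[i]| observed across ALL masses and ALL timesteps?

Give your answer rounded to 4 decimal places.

Step 0: x=[4.0000 5.0000] v=[2.0000 0.0000]
Step 1: x=[3.0000 6.0000] v=[-2.0000 2.0000]
Step 2: x=[2.0000 7.0000] v=[-2.0000 2.0000]
Step 3: x=[3.0000 7.0000] v=[2.0000 0.0000]
Step 4: x=[5.0000 6.5000] v=[4.0000 -1.0000]
Max displacement = 2.0000

Answer: 2.0000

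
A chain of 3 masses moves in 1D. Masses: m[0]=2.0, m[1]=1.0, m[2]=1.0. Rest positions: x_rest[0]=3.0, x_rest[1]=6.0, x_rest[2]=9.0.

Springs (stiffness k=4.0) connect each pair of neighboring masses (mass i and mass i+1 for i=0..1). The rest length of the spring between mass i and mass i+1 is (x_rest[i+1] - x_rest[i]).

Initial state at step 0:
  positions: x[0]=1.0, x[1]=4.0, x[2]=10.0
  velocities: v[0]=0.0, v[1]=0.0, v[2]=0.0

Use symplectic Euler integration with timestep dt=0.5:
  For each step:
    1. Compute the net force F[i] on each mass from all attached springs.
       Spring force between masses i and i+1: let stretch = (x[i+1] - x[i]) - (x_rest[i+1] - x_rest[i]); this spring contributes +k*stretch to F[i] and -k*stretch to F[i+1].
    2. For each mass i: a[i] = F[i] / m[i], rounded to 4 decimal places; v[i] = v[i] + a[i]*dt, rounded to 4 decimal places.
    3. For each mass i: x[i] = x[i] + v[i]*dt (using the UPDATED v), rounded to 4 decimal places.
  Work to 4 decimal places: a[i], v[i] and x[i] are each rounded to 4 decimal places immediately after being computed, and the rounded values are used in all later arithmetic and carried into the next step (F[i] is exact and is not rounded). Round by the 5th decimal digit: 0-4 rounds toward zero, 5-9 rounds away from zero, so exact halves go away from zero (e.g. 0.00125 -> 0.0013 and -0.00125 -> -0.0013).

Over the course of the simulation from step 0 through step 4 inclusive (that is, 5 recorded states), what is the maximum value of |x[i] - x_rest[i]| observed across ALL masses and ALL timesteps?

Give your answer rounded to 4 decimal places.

Answer: 3.5000

Derivation:
Step 0: x=[1.0000 4.0000 10.0000] v=[0.0000 0.0000 0.0000]
Step 1: x=[1.0000 7.0000 7.0000] v=[0.0000 6.0000 -6.0000]
Step 2: x=[2.5000 4.0000 7.0000] v=[3.0000 -6.0000 0.0000]
Step 3: x=[3.2500 2.5000 7.0000] v=[1.5000 -3.0000 0.0000]
Step 4: x=[2.1250 6.2500 5.5000] v=[-2.2500 7.5000 -3.0000]
Max displacement = 3.5000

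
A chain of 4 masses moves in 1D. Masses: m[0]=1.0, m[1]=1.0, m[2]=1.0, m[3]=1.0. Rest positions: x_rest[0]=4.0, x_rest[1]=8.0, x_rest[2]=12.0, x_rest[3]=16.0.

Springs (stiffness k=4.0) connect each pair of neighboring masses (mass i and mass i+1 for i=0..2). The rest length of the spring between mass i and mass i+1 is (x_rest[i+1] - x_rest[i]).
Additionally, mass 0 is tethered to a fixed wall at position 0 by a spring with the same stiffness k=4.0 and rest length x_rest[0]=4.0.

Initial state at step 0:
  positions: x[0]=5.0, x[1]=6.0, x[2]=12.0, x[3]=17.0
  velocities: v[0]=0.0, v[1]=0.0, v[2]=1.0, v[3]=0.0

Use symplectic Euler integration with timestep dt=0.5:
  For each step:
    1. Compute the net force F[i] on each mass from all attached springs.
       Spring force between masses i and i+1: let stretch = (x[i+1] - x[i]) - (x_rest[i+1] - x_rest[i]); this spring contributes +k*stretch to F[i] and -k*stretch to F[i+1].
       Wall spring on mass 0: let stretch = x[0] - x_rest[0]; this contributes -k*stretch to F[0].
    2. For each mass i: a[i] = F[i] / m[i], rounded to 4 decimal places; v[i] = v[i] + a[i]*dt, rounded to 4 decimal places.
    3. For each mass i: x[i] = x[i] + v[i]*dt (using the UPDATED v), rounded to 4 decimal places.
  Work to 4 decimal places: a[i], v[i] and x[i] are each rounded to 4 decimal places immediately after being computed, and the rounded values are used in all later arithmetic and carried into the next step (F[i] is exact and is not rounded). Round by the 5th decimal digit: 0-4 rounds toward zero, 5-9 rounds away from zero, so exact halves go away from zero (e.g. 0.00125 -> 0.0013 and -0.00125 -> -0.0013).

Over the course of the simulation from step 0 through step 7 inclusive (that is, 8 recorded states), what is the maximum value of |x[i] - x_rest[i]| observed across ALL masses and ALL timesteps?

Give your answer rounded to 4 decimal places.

Step 0: x=[5.0000 6.0000 12.0000 17.0000] v=[0.0000 0.0000 1.0000 0.0000]
Step 1: x=[1.0000 11.0000 11.5000 16.0000] v=[-8.0000 10.0000 -1.0000 -2.0000]
Step 2: x=[6.0000 6.5000 15.0000 14.5000] v=[10.0000 -9.0000 7.0000 -3.0000]
Step 3: x=[5.5000 10.0000 9.5000 17.5000] v=[-1.0000 7.0000 -11.0000 6.0000]
Step 4: x=[4.0000 8.5000 12.5000 16.5000] v=[-3.0000 -3.0000 6.0000 -2.0000]
Step 5: x=[3.0000 6.5000 15.5000 15.5000] v=[-2.0000 -4.0000 6.0000 -2.0000]
Step 6: x=[2.5000 10.0000 9.5000 18.5000] v=[-1.0000 7.0000 -12.0000 6.0000]
Step 7: x=[7.0000 5.5000 13.0000 16.5000] v=[9.0000 -9.0000 7.0000 -4.0000]
Max displacement = 3.5000

Answer: 3.5000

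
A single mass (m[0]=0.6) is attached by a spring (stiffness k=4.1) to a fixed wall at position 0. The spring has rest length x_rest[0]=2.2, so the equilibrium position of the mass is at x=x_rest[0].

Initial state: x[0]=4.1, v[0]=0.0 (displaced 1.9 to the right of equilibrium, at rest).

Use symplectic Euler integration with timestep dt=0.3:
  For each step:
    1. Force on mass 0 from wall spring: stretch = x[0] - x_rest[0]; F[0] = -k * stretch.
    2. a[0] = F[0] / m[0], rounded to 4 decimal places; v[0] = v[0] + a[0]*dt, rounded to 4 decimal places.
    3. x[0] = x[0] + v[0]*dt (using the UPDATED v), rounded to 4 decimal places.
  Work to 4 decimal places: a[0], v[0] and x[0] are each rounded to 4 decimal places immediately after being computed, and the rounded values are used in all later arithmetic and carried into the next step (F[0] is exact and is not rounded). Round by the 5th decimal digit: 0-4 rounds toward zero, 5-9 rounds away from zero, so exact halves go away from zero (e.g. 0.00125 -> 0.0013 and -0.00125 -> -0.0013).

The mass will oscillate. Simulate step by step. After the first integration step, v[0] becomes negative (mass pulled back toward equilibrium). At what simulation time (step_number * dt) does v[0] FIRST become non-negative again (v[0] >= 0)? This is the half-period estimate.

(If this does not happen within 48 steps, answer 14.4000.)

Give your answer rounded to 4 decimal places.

Step 0: x=[4.1000] v=[0.0000]
Step 1: x=[2.9315] v=[-3.8950]
Step 2: x=[1.3131] v=[-5.3946]
Step 3: x=[0.2402] v=[-3.5765]
Step 4: x=[0.3725] v=[0.4411]
First v>=0 after going negative at step 4, time=1.2000

Answer: 1.2000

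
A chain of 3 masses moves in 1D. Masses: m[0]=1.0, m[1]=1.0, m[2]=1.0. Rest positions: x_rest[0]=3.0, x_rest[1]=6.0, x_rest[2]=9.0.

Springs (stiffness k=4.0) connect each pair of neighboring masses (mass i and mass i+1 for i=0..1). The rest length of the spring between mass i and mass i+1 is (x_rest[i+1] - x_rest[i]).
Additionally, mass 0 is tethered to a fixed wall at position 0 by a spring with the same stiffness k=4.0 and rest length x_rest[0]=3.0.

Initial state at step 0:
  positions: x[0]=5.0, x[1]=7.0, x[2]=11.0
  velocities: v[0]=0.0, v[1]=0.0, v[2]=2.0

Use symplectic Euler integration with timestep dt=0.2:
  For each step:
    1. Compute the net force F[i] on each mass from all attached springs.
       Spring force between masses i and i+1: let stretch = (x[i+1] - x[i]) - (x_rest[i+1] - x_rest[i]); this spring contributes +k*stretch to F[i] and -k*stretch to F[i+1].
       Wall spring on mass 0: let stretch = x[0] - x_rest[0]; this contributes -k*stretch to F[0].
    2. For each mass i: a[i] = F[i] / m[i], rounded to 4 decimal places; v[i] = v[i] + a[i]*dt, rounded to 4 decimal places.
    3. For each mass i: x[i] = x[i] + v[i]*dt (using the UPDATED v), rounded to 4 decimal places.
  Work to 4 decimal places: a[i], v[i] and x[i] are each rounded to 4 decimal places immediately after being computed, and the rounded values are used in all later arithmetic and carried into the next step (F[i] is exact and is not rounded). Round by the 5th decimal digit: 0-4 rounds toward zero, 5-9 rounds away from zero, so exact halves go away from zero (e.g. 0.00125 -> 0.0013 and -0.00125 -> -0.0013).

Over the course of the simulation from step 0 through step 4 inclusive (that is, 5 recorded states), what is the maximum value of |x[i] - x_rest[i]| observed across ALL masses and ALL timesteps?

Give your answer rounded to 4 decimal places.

Step 0: x=[5.0000 7.0000 11.0000] v=[0.0000 0.0000 2.0000]
Step 1: x=[4.5200 7.3200 11.2400] v=[-2.4000 1.6000 1.2000]
Step 2: x=[3.7648 7.8192 11.3328] v=[-3.7760 2.4960 0.4640]
Step 3: x=[3.0559 8.2319 11.3434] v=[-3.5443 2.0634 0.0531]
Step 4: x=[2.6863 8.3143 11.3362] v=[-1.8482 0.4118 -0.0361]
Max displacement = 2.3434

Answer: 2.3434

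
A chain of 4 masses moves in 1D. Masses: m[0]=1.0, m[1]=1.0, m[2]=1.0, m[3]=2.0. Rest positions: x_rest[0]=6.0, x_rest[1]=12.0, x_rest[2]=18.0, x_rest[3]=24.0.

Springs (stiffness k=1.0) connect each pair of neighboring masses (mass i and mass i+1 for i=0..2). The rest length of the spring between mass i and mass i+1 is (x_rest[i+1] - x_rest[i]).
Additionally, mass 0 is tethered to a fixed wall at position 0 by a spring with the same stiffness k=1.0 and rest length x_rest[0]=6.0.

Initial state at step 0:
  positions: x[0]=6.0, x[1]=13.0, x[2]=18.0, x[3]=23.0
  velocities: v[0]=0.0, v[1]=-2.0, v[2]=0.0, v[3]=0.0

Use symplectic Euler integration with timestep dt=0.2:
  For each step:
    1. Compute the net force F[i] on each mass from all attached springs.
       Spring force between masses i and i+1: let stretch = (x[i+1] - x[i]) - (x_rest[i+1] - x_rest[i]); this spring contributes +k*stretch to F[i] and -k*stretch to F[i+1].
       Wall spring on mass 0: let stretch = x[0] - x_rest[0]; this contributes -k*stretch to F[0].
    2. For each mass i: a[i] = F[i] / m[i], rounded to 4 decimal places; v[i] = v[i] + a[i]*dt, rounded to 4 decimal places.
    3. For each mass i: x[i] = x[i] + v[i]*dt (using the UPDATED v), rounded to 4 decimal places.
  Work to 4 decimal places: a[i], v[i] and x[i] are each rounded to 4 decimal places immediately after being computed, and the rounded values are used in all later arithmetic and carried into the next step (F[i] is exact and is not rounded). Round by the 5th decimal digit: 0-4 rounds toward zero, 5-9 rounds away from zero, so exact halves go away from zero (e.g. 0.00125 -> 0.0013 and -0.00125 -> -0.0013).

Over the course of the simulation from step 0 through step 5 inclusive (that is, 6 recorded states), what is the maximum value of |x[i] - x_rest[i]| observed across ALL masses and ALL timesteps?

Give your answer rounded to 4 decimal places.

Answer: 1.3832

Derivation:
Step 0: x=[6.0000 13.0000 18.0000 23.0000] v=[0.0000 -2.0000 0.0000 0.0000]
Step 1: x=[6.0400 12.5200 18.0000 23.0200] v=[0.2000 -2.4000 0.0000 0.1000]
Step 2: x=[6.0976 12.0000 17.9816 23.0596] v=[0.2880 -2.6000 -0.0920 0.1980]
Step 3: x=[6.1474 11.4832 17.9271 23.1176] v=[0.2490 -2.5842 -0.2727 0.2902]
Step 4: x=[6.1647 11.0107 17.8224 23.1918] v=[0.0867 -2.3626 -0.5234 0.3712]
Step 5: x=[6.1293 10.6168 17.6600 23.2787] v=[-0.1770 -1.9695 -0.8119 0.4343]
Max displacement = 1.3832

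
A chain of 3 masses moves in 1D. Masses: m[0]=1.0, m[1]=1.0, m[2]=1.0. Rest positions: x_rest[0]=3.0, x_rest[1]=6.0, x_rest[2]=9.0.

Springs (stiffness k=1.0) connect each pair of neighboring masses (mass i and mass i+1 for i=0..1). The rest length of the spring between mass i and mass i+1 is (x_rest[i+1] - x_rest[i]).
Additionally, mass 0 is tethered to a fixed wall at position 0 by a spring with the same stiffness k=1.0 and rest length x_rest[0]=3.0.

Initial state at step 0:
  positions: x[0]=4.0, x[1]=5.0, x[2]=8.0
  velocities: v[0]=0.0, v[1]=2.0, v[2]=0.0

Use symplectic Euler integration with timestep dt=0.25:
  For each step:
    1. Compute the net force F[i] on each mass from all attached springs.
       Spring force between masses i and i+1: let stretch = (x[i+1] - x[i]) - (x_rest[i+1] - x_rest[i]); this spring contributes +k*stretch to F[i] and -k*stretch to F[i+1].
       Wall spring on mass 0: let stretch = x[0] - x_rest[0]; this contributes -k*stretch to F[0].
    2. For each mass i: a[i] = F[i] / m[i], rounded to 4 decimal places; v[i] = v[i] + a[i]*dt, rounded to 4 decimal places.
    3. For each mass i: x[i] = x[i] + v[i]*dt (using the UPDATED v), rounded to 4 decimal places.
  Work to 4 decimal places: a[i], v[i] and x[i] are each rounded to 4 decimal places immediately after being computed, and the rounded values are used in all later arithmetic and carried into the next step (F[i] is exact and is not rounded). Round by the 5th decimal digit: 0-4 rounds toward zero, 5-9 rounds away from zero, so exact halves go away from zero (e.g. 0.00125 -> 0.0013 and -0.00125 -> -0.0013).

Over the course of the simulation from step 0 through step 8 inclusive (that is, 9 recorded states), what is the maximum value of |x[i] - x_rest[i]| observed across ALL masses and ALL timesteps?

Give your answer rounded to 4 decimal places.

Answer: 1.5494

Derivation:
Step 0: x=[4.0000 5.0000 8.0000] v=[0.0000 2.0000 0.0000]
Step 1: x=[3.8125 5.6250 8.0000] v=[-0.7500 2.5000 0.0000]
Step 2: x=[3.5000 6.2852 8.0391] v=[-1.2500 2.6406 0.1563]
Step 3: x=[3.1428 6.8809 8.1561] v=[-1.4287 2.3828 0.4678]
Step 4: x=[2.8228 7.3227 8.3809] v=[-1.2799 1.7671 0.8990]
Step 5: x=[2.6077 7.5494 8.7270] v=[-0.8606 0.9067 1.3845]
Step 6: x=[2.5384 7.5408 9.1870] v=[-0.2771 -0.0343 1.8401]
Step 7: x=[2.6231 7.3225 9.7317] v=[0.3389 -0.8734 2.1786]
Step 8: x=[2.8376 6.9610 10.3133] v=[0.8580 -1.4460 2.3263]
Max displacement = 1.5494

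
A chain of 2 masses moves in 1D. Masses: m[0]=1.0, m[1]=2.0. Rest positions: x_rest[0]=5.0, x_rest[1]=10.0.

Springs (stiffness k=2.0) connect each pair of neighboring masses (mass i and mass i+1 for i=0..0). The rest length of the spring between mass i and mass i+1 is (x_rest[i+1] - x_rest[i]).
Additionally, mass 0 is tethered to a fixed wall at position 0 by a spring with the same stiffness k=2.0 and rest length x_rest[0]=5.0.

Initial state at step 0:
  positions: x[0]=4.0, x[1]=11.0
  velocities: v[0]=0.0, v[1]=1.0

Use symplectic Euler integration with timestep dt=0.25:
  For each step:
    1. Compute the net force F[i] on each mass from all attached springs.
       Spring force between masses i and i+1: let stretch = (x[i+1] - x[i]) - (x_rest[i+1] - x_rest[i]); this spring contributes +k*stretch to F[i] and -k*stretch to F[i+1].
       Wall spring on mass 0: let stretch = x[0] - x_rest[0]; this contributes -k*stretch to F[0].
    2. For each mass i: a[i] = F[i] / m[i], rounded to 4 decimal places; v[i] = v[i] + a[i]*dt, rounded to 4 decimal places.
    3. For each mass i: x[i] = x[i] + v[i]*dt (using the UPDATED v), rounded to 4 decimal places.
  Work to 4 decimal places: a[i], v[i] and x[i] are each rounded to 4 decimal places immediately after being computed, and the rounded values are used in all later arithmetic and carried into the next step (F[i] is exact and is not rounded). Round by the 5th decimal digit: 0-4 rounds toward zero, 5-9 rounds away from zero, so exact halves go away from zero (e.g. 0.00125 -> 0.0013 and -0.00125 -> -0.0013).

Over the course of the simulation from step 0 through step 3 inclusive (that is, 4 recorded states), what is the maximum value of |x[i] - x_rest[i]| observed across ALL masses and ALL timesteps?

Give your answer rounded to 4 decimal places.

Answer: 1.1406

Derivation:
Step 0: x=[4.0000 11.0000] v=[0.0000 1.0000]
Step 1: x=[4.3750 11.1250] v=[1.5000 0.5000]
Step 2: x=[5.0469 11.1406] v=[2.6875 0.0625]
Step 3: x=[5.8496 11.0879] v=[3.2109 -0.2109]
Max displacement = 1.1406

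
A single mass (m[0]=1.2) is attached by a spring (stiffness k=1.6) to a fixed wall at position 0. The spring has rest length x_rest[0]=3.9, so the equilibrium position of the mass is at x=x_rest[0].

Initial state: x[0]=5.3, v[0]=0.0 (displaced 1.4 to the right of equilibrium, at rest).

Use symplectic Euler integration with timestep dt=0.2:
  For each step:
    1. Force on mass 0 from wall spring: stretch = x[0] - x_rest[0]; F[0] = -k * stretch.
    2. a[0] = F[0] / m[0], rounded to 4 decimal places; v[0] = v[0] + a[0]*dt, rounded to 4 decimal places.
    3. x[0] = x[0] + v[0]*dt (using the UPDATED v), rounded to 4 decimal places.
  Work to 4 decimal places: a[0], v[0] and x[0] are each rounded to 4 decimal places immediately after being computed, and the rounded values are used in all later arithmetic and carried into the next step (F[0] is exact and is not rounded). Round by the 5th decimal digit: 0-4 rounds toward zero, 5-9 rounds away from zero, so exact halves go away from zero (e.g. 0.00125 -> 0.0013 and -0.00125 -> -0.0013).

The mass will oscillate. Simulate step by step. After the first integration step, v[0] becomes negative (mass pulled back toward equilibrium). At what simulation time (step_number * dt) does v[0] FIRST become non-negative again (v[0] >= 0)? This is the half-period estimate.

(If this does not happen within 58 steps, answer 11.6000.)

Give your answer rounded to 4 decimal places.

Step 0: x=[5.3000] v=[0.0000]
Step 1: x=[5.2253] v=[-0.3733]
Step 2: x=[5.0800] v=[-0.7267]
Step 3: x=[4.8717] v=[-1.0414]
Step 4: x=[4.6116] v=[-1.3005]
Step 5: x=[4.3135] v=[-1.4903]
Step 6: x=[3.9934] v=[-1.6006]
Step 7: x=[3.6683] v=[-1.6255]
Step 8: x=[3.3556] v=[-1.5637]
Step 9: x=[3.0719] v=[-1.4185]
Step 10: x=[2.8324] v=[-1.1977]
Step 11: x=[2.6498] v=[-0.9130]
Step 12: x=[2.5339] v=[-0.5796]
Step 13: x=[2.4908] v=[-0.2153]
Step 14: x=[2.5229] v=[0.1605]
First v>=0 after going negative at step 14, time=2.8000

Answer: 2.8000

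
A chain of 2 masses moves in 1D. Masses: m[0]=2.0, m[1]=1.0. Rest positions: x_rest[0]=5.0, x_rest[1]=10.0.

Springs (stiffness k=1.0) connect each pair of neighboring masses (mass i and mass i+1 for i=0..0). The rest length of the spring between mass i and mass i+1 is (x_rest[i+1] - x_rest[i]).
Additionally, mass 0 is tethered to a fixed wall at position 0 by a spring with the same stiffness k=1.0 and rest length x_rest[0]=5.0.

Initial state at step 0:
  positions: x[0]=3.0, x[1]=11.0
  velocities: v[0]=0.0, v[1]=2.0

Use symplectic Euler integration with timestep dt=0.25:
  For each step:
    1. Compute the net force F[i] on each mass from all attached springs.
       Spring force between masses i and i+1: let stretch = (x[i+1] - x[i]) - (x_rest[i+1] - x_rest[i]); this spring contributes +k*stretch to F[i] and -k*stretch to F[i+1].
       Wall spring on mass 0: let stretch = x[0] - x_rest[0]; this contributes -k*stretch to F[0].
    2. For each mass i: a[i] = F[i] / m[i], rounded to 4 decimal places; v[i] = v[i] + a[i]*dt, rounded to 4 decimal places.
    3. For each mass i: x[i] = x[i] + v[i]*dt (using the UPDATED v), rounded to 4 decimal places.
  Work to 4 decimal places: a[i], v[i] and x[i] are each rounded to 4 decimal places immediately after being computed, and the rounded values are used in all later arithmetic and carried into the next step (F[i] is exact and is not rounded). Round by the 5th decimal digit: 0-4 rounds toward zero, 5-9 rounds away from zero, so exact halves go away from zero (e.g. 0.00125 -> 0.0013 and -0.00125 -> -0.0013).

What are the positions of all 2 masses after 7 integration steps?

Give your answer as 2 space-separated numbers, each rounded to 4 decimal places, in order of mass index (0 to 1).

Step 0: x=[3.0000 11.0000] v=[0.0000 2.0000]
Step 1: x=[3.1563 11.3125] v=[0.6250 1.2500]
Step 2: x=[3.4688 11.4278] v=[1.2500 0.4610]
Step 3: x=[3.9216 11.3581] v=[1.8113 -0.2788]
Step 4: x=[4.4843 11.1361] v=[2.2507 -0.8879]
Step 5: x=[5.1147 10.8109] v=[2.5217 -1.3009]
Step 6: x=[5.7633 10.4422] v=[2.5944 -1.4750]
Step 7: x=[6.3780 10.0935] v=[2.4589 -1.3947]

Answer: 6.3780 10.0935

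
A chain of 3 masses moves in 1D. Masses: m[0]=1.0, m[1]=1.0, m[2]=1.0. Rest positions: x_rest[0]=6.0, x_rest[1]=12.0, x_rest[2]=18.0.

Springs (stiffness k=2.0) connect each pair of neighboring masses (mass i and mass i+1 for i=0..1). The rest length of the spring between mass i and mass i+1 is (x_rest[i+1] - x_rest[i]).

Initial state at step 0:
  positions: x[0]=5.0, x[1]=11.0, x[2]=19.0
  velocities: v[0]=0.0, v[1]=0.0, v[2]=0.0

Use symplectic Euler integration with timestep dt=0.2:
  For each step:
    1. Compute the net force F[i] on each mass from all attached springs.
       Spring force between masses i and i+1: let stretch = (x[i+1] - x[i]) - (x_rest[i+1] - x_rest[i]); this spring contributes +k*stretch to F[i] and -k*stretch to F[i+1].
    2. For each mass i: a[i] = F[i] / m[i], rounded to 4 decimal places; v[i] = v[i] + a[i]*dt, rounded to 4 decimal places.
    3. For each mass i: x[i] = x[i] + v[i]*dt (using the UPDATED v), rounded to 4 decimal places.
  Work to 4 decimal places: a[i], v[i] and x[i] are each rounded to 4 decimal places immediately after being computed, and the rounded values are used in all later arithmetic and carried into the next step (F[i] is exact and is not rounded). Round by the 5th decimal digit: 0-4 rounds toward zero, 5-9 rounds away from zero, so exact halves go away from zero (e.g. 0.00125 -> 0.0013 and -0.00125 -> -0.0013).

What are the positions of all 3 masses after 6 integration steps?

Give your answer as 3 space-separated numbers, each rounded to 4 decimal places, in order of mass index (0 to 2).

Answer: 5.5970 12.3524 17.0506

Derivation:
Step 0: x=[5.0000 11.0000 19.0000] v=[0.0000 0.0000 0.0000]
Step 1: x=[5.0000 11.1600 18.8400] v=[0.0000 0.8000 -0.8000]
Step 2: x=[5.0128 11.4416 18.5456] v=[0.0640 1.4080 -1.4720]
Step 3: x=[5.0599 11.7772 18.1629] v=[0.2355 1.6781 -1.9136]
Step 4: x=[5.1644 12.0863 17.7493] v=[0.5224 1.5455 -2.0679]
Step 5: x=[5.3426 12.2947 17.3627] v=[0.8912 1.0419 -1.9331]
Step 6: x=[5.5970 12.3524 17.0506] v=[1.2720 0.2883 -1.5603]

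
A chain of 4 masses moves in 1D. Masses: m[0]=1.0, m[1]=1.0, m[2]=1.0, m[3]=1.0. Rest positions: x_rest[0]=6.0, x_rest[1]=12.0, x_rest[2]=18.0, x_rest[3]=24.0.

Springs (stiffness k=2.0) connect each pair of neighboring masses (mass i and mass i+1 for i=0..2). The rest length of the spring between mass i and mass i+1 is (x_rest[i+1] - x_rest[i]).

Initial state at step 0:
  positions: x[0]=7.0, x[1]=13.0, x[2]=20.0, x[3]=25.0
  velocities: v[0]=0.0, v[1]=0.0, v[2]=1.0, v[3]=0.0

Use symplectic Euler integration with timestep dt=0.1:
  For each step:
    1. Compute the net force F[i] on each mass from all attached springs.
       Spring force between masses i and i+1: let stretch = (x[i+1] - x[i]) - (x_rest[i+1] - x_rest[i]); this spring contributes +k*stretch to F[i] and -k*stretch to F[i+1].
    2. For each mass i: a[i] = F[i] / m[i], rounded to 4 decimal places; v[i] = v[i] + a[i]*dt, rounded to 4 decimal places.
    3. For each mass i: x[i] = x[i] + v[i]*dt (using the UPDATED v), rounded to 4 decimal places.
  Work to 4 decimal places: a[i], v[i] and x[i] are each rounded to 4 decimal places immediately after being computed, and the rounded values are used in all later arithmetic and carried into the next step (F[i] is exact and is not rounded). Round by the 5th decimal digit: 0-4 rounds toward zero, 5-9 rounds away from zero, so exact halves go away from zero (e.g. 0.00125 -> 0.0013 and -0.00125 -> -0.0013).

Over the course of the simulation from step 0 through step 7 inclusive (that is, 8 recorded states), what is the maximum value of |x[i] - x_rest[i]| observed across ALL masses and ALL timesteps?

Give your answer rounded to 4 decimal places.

Step 0: x=[7.0000 13.0000 20.0000 25.0000] v=[0.0000 0.0000 1.0000 0.0000]
Step 1: x=[7.0000 13.0200 20.0600 25.0200] v=[0.0000 0.2000 0.6000 0.2000]
Step 2: x=[7.0004 13.0604 20.0784 25.0608] v=[0.0040 0.4040 0.1840 0.4080]
Step 3: x=[7.0020 13.1200 20.0561 25.1220] v=[0.0160 0.5956 -0.2231 0.6115]
Step 4: x=[7.0060 13.1959 19.9964 25.2018] v=[0.0396 0.7592 -0.5971 0.7983]
Step 5: x=[7.0138 13.2840 19.9048 25.2975] v=[0.0776 0.8813 -0.9161 0.9572]
Step 6: x=[7.0270 13.3791 19.7886 25.4054] v=[0.1316 0.9514 -1.1617 1.0787]
Step 7: x=[7.0472 13.4754 19.6566 25.5209] v=[0.2020 0.9629 -1.3202 1.1553]
Max displacement = 2.0784

Answer: 2.0784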